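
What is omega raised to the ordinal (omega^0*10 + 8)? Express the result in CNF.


omega^(omega^0*10 + 8):
omega^0 = 1, so the exponent is 10 + 8 = 18 (finite ordinal addition).
Result = omega^18, already a single CNF term.

omega^18


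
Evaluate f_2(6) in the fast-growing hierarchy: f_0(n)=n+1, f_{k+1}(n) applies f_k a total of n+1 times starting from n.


f_2(6) = f_1^7(6)
f_1(m) = 2m + 1.
Iterating: f_1^k(n) = 2^k*(n+1) - 1.
f_2(6) = 2^7*(6+1) - 1 = 128*7 - 1 = 895

895


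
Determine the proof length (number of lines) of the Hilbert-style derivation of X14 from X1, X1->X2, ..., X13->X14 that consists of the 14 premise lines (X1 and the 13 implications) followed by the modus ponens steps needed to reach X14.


We have 14 premise lines: X1 and 13 implications.
Each implication is detached once by MP, giving 13 MP lines.
14 premise lines + 13 MP lines = 27 total lines.

27


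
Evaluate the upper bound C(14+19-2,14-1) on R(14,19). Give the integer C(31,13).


R(14,19) <= C(14+19-2, 14-1) = C(31, 13)
C(31, 13) = 31! / (13! * 18!)
= 206253075

206253075


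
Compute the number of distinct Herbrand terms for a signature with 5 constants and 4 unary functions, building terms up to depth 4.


Herbrand terms by depth:
Depth 0: 5 constants
Depth 1: 20 new terms (running total: 25)
Depth 2: 80 new terms (running total: 105)
Depth 3: 320 new terms (running total: 425)
Depth 4: 1280 new terms (running total: 1705)
Total distinct ground terms = 1705

1705


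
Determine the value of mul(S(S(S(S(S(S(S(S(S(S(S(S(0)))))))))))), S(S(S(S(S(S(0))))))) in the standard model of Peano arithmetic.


mul(S^12(0), S^6(0)):
S^12(0) = 12
S^6(0) = 6
12 * 6 = 72

72


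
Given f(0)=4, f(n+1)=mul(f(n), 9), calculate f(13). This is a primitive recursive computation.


f(0) = 4
f(1) = mul(f(0), 9) = mul(4, 9) = 36
f(2) = mul(f(1), 9) = mul(36, 9) = 324
f(3) = mul(f(2), 9) = mul(324, 9) = 2916
f(4) = mul(f(3), 9) = mul(2916, 9) = 26244
f(5) = mul(f(4), 9) = mul(26244, 9) = 236196
f(6) = mul(f(5), 9) = mul(236196, 9) = 2125764
f(7) = mul(f(6), 9) = mul(2125764, 9) = 19131876
f(8) = mul(f(7), 9) = mul(19131876, 9) = 172186884
f(9) = mul(f(8), 9) = mul(172186884, 9) = 1549681956
f(10) = mul(f(9), 9) = mul(1549681956, 9) = 13947137604
f(11) = mul(f(10), 9) = mul(13947137604, 9) = 125524238436
f(12) = mul(f(11), 9) = mul(125524238436, 9) = 1129718145924
f(13) = mul(f(12), 9) = mul(1129718145924, 9) = 10167463313316


10167463313316


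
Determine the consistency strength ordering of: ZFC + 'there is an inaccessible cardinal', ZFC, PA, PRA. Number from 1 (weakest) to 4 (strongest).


Ordering by consistency strength:
1. PRA
2. PA
3. ZFC
4. ZFC + 'there is an inaccessible cardinal'


ZFC + 'there is an inaccessible cardinal'=4, ZFC=3, PA=2, PRA=1


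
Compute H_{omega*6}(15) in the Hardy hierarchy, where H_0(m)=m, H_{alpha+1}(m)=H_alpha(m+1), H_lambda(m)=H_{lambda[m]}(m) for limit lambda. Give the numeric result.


H_{omega*6}(15):
For the Hardy hierarchy, H_{omega*k}(n) = 2^k * n.
2^6 = 64.
64 * 15 = 960

960


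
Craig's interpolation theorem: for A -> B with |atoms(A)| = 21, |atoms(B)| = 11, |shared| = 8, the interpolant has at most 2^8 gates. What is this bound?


Shared atoms = 8
Craig interpolant size bound = 2^8
= 256

256


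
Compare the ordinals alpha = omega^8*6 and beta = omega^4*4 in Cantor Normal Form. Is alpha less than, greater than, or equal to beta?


Compare term by term from highest exponent:
alpha = omega^8*6
beta = omega^4*4
Term 1: alpha has omega^8*6, beta has omega^4*4
Result: alpha > beta

alpha > beta


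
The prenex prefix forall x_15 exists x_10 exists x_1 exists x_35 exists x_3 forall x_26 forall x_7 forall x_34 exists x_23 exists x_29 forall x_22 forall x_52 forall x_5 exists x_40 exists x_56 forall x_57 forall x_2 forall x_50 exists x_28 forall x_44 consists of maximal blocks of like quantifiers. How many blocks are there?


Alternations = 8.
Blocks = alternations + 1 = 9

9


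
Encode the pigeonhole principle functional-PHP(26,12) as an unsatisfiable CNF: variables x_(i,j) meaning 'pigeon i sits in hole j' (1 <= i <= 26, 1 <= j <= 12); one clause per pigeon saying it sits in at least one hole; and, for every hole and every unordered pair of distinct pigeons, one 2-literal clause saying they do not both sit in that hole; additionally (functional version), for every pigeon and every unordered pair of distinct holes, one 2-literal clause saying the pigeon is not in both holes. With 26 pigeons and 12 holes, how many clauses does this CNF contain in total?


functional-PHP(26,12): 26 pigeons, 12 holes, 26*12 = 312 variables.
- pigeon clauses: one per pigeon -> 26 clauses
- hole clauses: 12 holes * C(26,2) = 12 * 325 -> 3900 clauses
- functional clauses: 26 pigeons * C(12,2) = 26 * 66 -> 1716 clauses
Total clauses = 26 + 3900 + 1716 = 5642

5642


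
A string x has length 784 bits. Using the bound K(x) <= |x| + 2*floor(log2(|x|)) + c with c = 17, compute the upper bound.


floor(log2(784)) = 9
2 * 9 = 18
K(x) <= 784 + 18 + 17 = 819

819


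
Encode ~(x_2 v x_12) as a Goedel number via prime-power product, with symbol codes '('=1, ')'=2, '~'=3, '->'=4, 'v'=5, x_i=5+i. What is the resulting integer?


Formula: ~(x_2 v x_12)
Symbol codes: [3, 1, 7, 5, 17, 2]
Primes: [2, 3, 5, 7, 11, 13]
p_1^3 = 2^3 = 8
p_2^1 = 3^1 = 3
p_3^7 = 5^7 = 78125
p_4^5 = 7^5 = 16807
p_5^17 = 11^17 = 505447028499293771
p_6^2 = 13^2 = 169
Product = 2691868400906080385914299375000

2691868400906080385914299375000


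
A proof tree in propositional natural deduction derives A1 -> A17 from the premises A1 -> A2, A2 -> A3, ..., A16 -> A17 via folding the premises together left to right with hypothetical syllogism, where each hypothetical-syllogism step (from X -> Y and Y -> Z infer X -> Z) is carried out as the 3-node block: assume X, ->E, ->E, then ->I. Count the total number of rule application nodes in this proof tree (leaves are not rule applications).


There are 16 premises in the chain. The first HS step combines premises 1 and 2; each further premise needs one more HS step.
So 16 premises require 16 - 1 = 15 hypothetical-syllogism steps.
Each HS step uses 3 inference nodes (->E, ->E, ->I).
15 * 3 = 45 total inference nodes.

45


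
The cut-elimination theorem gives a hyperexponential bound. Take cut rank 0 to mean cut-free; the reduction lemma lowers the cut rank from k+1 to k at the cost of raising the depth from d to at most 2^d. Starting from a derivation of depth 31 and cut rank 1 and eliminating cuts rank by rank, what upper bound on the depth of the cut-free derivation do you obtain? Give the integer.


Each rank reduction sends depth d to at most 2^d; cut rank r needs r reductions.
2_0(31) = 31
2_1(31) = 2^31 = 2147483648
Cut-free depth bound = 2147483648

2147483648


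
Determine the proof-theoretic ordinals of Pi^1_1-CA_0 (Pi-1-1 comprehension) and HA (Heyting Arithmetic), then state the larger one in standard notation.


Proof-theoretic ordinal of Pi^1_1-CA_0 (Pi-1-1 comprehension): psi_0(Omega_omega)
Proof-theoretic ordinal of HA (Heyting Arithmetic): epsilon_0
Comparing: epsilon_0 < psi_0(Omega_omega).
The larger ordinal is psi_0(Omega_omega) (from Pi^1_1-CA_0 (Pi-1-1 comprehension)).

psi_0(Omega_omega)


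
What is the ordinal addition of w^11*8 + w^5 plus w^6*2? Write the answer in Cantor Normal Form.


Ordinal addition (w^11*8 + w^5) + w^6*2:
alpha's leading term has exponent 11 > beta's exponent 6, so it survives.
alpha's tail term has exponent 5 < beta's exponent 6, so it is absorbed by beta.
In ordinal addition, any term followed by a strictly larger-exponent term is absorbed.
Result = w^11*8 + w^6*2

w^11*8 + w^6*2


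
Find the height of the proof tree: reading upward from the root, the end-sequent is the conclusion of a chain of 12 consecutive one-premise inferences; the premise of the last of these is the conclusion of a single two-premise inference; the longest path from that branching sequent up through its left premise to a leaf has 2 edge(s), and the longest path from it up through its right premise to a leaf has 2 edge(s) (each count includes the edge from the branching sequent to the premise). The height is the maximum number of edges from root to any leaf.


Longest path through the left premise: 2 edges (measured from the branching sequent)
Longest path through the right premise: 2 edges
Height of the subtree rooted at the branching sequent: max(2, 2) = 2
The branching sequent sits 12 edges above the root (the chain of one-premise inferences), so height = 2 + 12 = 14

14


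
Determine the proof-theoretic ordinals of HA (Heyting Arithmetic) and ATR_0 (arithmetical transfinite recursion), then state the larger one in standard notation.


Proof-theoretic ordinal of HA (Heyting Arithmetic): epsilon_0
Proof-theoretic ordinal of ATR_0 (arithmetical transfinite recursion): Gamma_0
Comparing: epsilon_0 < Gamma_0.
The larger ordinal is Gamma_0 (from ATR_0 (arithmetical transfinite recursion)).

Gamma_0


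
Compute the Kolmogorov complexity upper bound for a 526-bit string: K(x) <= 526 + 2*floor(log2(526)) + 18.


floor(log2(526)) = 9
2 * 9 = 18
K(x) <= 526 + 18 + 18 = 562

562


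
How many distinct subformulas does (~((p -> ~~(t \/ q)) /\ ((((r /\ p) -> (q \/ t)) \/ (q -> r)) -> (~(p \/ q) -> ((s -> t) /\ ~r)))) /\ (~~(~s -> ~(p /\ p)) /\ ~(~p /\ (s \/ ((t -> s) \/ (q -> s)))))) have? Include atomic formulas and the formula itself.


Formula: (~((p -> ~~(t \/ q)) /\ ((((r /\ p) -> (q \/ t)) \/ (q -> r)) -> (~(p \/ q) -> ((s -> t) /\ ~r)))) /\ (~~(~s -> ~(p /\ p)) /\ ~(~p /\ (s \/ ((t -> s) \/ (q -> s))))))
Subformulas found:
  1. r
  2. p
  3. q
  4. s
  5. t
  6. ~p
  7. ~s
  8. ~r
  9. (r /\ p)
  10. (q \/ t)
  11. (t -> s)
  12. (q -> r)
  13. (t \/ q)
  14. (q -> s)
  15. (s -> t)
  16. (p \/ q)
  17. (p /\ p)
  18. ~(p \/ q)
  19. ~(p /\ p)
  20. ~(t \/ q)
  21. ~~(t \/ q)
  22. ((s -> t) /\ ~r)
  23. (~s -> ~(p /\ p))
  24. (p -> ~~(t \/ q))
  25. ~(~s -> ~(p /\ p))
  26. ~~(~s -> ~(p /\ p))
  27. ((r /\ p) -> (q \/ t))
  28. ((t -> s) \/ (q -> s))
  29. (s \/ ((t -> s) \/ (q -> s)))
  30. (~(p \/ q) -> ((s -> t) /\ ~r))
  31. (((r /\ p) -> (q \/ t)) \/ (q -> r))
  32. (~p /\ (s \/ ((t -> s) \/ (q -> s))))
  33. ~(~p /\ (s \/ ((t -> s) \/ (q -> s))))
  34. (~~(~s -> ~(p /\ p)) /\ ~(~p /\ (s \/ ((t -> s) \/ (q -> s)))))
  35. ((((r /\ p) -> (q \/ t)) \/ (q -> r)) -> (~(p \/ q) -> ((s -> t) /\ ~r)))
  36. ((p -> ~~(t \/ q)) /\ ((((r /\ p) -> (q \/ t)) \/ (q -> r)) -> (~(p \/ q) -> ((s -> t) /\ ~r))))
  37. ~((p -> ~~(t \/ q)) /\ ((((r /\ p) -> (q \/ t)) \/ (q -> r)) -> (~(p \/ q) -> ((s -> t) /\ ~r))))
  38. (~((p -> ~~(t \/ q)) /\ ((((r /\ p) -> (q \/ t)) \/ (q -> r)) -> (~(p \/ q) -> ((s -> t) /\ ~r)))) /\ (~~(~s -> ~(p /\ p)) /\ ~(~p /\ (s \/ ((t -> s) \/ (q -> s))))))
Total distinct subformulas = 38

38


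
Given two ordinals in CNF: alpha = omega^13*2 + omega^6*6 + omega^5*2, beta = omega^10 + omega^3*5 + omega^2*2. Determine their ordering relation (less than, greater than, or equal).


Compare term by term from highest exponent:
alpha = omega^13*2 + omega^6*6 + omega^5*2
beta = omega^10 + omega^3*5 + omega^2*2
Term 1: alpha has omega^13*2, beta has omega^10*1
Term 2: alpha has omega^6*6, beta has omega^3*5
Term 3: alpha has omega^5*2, beta has omega^2*2
Result: alpha > beta

alpha > beta


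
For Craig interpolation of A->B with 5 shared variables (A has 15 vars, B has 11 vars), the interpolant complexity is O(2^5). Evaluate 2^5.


Shared atoms = 5
Craig interpolant size bound = 2^5
= 32

32


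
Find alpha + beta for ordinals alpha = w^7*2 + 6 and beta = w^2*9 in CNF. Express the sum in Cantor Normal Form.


Ordinal addition (w^7*2 + 6) + w^2*9:
alpha's leading term has exponent 7 > beta's exponent 2, so it survives.
alpha's tail term has exponent 0 < beta's exponent 2, so it is absorbed by beta.
In ordinal addition, any term followed by a strictly larger-exponent term is absorbed.
Result = w^7*2 + w^2*9

w^7*2 + w^2*9


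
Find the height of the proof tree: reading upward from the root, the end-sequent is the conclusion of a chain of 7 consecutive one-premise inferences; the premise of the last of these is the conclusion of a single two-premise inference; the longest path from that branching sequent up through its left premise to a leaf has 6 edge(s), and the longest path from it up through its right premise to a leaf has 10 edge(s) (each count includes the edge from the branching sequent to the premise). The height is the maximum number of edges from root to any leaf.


Longest path through the left premise: 6 edges (measured from the branching sequent)
Longest path through the right premise: 10 edges
Height of the subtree rooted at the branching sequent: max(6, 10) = 10
The branching sequent sits 7 edges above the root (the chain of one-premise inferences), so height = 10 + 7 = 17

17


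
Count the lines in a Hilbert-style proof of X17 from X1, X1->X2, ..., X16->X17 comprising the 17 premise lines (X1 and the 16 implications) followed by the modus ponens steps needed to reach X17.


We have 17 premise lines: X1 and 16 implications.
Each implication is detached once by MP, giving 16 MP lines.
17 premise lines + 16 MP lines = 33 total lines.

33


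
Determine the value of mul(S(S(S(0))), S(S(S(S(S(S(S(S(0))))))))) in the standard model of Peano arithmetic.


mul(S^3(0), S^8(0)):
S^3(0) = 3
S^8(0) = 8
3 * 8 = 24

24


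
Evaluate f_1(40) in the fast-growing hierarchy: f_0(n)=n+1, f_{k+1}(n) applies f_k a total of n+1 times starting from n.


f_1(40) = f_0^41(40)
f_0 adds 1 each time, applied 41 times.
f_1(40) = 40 + 41 = 81

81


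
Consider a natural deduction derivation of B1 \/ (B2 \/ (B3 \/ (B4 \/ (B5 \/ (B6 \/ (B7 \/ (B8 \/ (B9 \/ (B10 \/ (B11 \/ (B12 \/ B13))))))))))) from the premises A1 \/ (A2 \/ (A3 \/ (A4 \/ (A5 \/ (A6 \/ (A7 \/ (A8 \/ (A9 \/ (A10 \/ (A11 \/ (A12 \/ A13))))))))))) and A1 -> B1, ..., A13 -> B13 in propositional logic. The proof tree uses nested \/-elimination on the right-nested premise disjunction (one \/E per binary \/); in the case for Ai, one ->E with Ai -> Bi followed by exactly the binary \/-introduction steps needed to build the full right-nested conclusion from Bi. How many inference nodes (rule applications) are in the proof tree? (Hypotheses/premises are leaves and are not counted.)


Constructive dilemma with 13 branches, all disjunctions right-nested:
- \/E: the premise has 12 binary \/, each eliminated once: 12 nodes.
- ->E: one per case (Ai with Ai -> Bi gives Bi): 13 nodes.
- \/I: in case i < n, Bi needs 1 step to form Bi \/ (B(i+1) \/ ...) and then i-1 steps to prepend B(i-1), ..., B1, i.e. i steps; in case i = n, B13 needs 12 prepend steps.
  \/I total = (1 + 2 + ... + 12) + 12 = 78 + 12 = 90 nodes.
Total = 12 + 13 + 90 = 115

115


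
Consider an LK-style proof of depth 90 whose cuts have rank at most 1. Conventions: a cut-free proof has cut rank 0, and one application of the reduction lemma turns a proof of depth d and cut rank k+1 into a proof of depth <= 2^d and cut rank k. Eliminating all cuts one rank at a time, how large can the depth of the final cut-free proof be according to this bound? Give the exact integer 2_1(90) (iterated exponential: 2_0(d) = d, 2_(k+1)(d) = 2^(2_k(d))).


Each rank reduction sends depth d to at most 2^d; cut rank r needs r reductions.
2_0(90) = 90
2_1(90) = 2^90 = 1237940039285380274899124224
Cut-free depth bound = 1237940039285380274899124224

1237940039285380274899124224


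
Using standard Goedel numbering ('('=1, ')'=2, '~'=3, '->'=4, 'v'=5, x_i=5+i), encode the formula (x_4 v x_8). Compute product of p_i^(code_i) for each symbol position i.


Formula: (x_4 v x_8)
Symbol codes: [1, 9, 5, 13, 2]
Primes: [2, 3, 5, 7, 11]
p_1^1 = 2^1 = 2
p_2^9 = 3^9 = 19683
p_3^5 = 5^5 = 3125
p_4^13 = 7^13 = 96889010407
p_5^2 = 11^2 = 121
Product = 1442218958829741881250

1442218958829741881250


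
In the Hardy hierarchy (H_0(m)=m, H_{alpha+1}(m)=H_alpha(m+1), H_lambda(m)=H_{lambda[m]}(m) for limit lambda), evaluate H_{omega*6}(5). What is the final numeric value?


H_{omega*6}(5):
For the Hardy hierarchy, H_{omega*k}(n) = 2^k * n.
2^6 = 64.
64 * 5 = 320

320


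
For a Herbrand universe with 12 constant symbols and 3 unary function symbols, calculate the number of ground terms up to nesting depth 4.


Herbrand terms by depth:
Depth 0: 12 constants
Depth 1: 36 new terms (running total: 48)
Depth 2: 108 new terms (running total: 156)
Depth 3: 324 new terms (running total: 480)
Depth 4: 972 new terms (running total: 1452)
Total distinct ground terms = 1452

1452


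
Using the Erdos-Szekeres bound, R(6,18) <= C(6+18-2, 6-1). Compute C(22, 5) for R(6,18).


R(6,18) <= C(6+18-2, 6-1) = C(22, 5)
C(22, 5) = 22! / (5! * 17!)
= 26334

26334


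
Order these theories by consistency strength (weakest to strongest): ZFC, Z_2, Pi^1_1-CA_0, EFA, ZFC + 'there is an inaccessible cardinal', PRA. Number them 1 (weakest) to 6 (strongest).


Ordering by consistency strength:
1. EFA
2. PRA
3. Pi^1_1-CA_0
4. Z_2
5. ZFC
6. ZFC + 'there is an inaccessible cardinal'


ZFC=5, Z_2=4, Pi^1_1-CA_0=3, EFA=1, ZFC + 'there is an inaccessible cardinal'=6, PRA=2


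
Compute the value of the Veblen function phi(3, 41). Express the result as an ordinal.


phi(3, 41):
phi(3, beta) = eta_beta (the beta-th eta number, fixed point of zeta).
phi(3, 41) = eta_41

eta_41


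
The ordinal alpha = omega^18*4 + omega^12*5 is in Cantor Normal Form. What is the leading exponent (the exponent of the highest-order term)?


CNF: omega^18*4 + omega^12*5
The leading term is omega^18*4, which has exponent 18.

18


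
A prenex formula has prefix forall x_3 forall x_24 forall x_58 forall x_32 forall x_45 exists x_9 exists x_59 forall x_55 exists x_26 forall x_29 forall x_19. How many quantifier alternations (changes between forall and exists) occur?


Walk the prefix and count type changes:
  position 1: forall -> forall
  position 2: forall -> forall
  position 3: forall -> forall
  position 4: forall -> forall
  position 5: forall -> exists <-- alternation
  position 6: exists -> exists
  position 7: exists -> forall <-- alternation
  position 8: forall -> exists <-- alternation
  position 9: exists -> forall <-- alternation
  position 10: forall -> forall
Total alternations = 4

4


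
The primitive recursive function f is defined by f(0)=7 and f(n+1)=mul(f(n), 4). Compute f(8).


f(0) = 7
f(1) = mul(f(0), 4) = mul(7, 4) = 28
f(2) = mul(f(1), 4) = mul(28, 4) = 112
f(3) = mul(f(2), 4) = mul(112, 4) = 448
f(4) = mul(f(3), 4) = mul(448, 4) = 1792
f(5) = mul(f(4), 4) = mul(1792, 4) = 7168
f(6) = mul(f(5), 4) = mul(7168, 4) = 28672
f(7) = mul(f(6), 4) = mul(28672, 4) = 114688
f(8) = mul(f(7), 4) = mul(114688, 4) = 458752


458752


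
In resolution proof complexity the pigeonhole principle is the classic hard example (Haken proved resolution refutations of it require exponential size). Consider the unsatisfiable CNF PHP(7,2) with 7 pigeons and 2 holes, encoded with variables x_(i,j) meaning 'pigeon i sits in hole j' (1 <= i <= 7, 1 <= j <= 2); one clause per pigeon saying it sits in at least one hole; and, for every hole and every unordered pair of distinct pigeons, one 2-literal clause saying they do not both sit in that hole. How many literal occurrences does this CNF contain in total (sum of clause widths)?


PHP(7,2): 7 pigeons, 2 holes, 7*2 = 14 variables.
- pigeon clauses: one per pigeon -> 7 clauses of width 2 -> 14 literals
- hole clauses: 2 holes * C(7,2) = 2 * 21 -> 42 clauses of width 2 -> 84 literals
Total literal occurrences = 14 + 84 = 98

98


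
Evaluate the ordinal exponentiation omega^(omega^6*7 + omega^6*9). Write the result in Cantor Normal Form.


omega^(omega^6*7 + omega^6*9):
Both terms of the exponent have the same exponent 6, so they merge: omega^6*7 + omega^6*9 = omega^6*(7+9) = omega^6*16.
omega raised to a CNF ordinal is a single CNF term: Result = omega^(omega^6*16)

omega^(omega^6*16)


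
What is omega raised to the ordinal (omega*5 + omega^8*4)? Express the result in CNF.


omega^(omega*5 + omega^8*4):
In ordinal addition a term is absorbed by a following term of strictly larger exponent: 1 < 8, so omega*5 + omega^8*4 = omega^8*4.
omega raised to a CNF ordinal is a single CNF term: Result = omega^(omega^8*4)

omega^(omega^8*4)


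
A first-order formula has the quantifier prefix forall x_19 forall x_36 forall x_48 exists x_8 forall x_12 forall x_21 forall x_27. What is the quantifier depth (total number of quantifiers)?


Quantifier prefix has 7 quantifier symbols.
Quantifier depth = 7

7


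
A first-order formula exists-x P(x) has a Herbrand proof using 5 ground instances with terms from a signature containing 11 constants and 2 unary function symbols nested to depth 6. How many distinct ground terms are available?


Herbrand terms by depth:
Depth 0: 11 constants
Depth 1: 22 new terms (running total: 33)
Depth 2: 44 new terms (running total: 77)
Depth 3: 88 new terms (running total: 165)
Depth 4: 176 new terms (running total: 341)
Depth 5: 352 new terms (running total: 693)
Depth 6: 704 new terms (running total: 1397)
Total distinct ground terms = 1397

1397


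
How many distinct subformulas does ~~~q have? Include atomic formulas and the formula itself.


Formula: ~~~q
Subformulas found:
  1. q
  2. ~q
  3. ~~q
  4. ~~~q
Total distinct subformulas = 4

4


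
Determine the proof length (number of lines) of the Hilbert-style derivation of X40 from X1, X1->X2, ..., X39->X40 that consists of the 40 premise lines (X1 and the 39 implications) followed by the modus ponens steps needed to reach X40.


We have 40 premise lines: X1 and 39 implications.
Each implication is detached once by MP, giving 39 MP lines.
40 premise lines + 39 MP lines = 79 total lines.

79


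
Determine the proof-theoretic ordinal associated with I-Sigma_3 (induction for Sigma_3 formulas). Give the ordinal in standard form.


The proof-theoretic ordinal of I-Sigma_3 (induction for Sigma_3 formulas) is a standard result in ordinal analysis.
This ordinal is the supremum of order types of primitive recursive well-orderings
that the theory can prove to be well-ordered.
For I-Sigma_3 (induction for Sigma_3 formulas), the proof-theoretic ordinal is omega^(omega^(omega^omega)).

omega^(omega^(omega^omega))


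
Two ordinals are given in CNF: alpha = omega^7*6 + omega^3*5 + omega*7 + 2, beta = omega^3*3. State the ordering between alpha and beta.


Compare term by term from highest exponent:
alpha = omega^7*6 + omega^3*5 + omega*7 + 2
beta = omega^3*3
Term 1: alpha has omega^7*6, beta has omega^3*3
Term 2: alpha has omega^3*5, beta has omega^0*0
Term 3: alpha has omega^1*7, beta has omega^0*0
Term 4: alpha has omega^0*2, beta has omega^0*0
Result: alpha > beta

alpha > beta


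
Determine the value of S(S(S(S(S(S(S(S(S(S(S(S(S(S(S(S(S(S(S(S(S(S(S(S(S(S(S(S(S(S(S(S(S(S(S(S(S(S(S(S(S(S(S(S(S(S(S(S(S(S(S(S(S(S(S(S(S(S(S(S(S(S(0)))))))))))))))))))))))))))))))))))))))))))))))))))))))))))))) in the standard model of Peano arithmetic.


Counting successors applied to 0:
62 applications of S to 0 = 62

62


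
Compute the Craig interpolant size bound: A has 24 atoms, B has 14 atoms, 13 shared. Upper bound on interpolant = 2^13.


Shared atoms = 13
Craig interpolant size bound = 2^13
= 8192

8192


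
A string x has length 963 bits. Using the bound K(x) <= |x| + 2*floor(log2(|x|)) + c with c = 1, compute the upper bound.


floor(log2(963)) = 9
2 * 9 = 18
K(x) <= 963 + 18 + 1 = 982

982


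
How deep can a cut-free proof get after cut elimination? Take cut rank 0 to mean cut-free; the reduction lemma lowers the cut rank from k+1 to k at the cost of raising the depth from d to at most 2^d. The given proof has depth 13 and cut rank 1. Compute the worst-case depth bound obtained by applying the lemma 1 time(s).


Each rank reduction sends depth d to at most 2^d; cut rank r needs r reductions.
2_0(13) = 13
2_1(13) = 2^13 = 8192
Cut-free depth bound = 8192

8192


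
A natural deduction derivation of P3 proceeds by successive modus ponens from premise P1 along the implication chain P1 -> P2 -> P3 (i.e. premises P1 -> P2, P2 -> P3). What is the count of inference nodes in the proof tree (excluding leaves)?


We have a chain: P1 -> P2 -> P3.
Each modus ponens application produces the next variable.
The chain has 3 propositions, so 3-1 = 2 modus ponens steps.
Total inference nodes = 2

2


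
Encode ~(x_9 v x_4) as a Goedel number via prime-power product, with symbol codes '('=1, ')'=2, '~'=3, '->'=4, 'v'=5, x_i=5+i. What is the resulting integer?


Formula: ~(x_9 v x_4)
Symbol codes: [3, 1, 14, 5, 9, 2]
Primes: [2, 3, 5, 7, 11, 13]
p_1^3 = 2^3 = 8
p_2^1 = 3^1 = 3
p_3^14 = 5^14 = 6103515625
p_4^5 = 7^5 = 16807
p_5^9 = 11^9 = 2357947691
p_6^2 = 13^2 = 169
Product = 981075371543796826171875000

981075371543796826171875000


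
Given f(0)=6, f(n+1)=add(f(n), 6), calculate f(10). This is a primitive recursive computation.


f(0) = 6
f(1) = add(f(0), 6) = add(6, 6) = 12
f(2) = add(f(1), 6) = add(12, 6) = 18
f(3) = add(f(2), 6) = add(18, 6) = 24
f(4) = add(f(3), 6) = add(24, 6) = 30
f(5) = add(f(4), 6) = add(30, 6) = 36
f(6) = add(f(5), 6) = add(36, 6) = 42
f(7) = add(f(6), 6) = add(42, 6) = 48
f(8) = add(f(7), 6) = add(48, 6) = 54
f(9) = add(f(8), 6) = add(54, 6) = 60
f(10) = add(f(9), 6) = add(60, 6) = 66


66


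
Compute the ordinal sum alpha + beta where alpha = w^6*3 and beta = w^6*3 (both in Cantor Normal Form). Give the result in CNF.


Ordinal addition w^6*3 + w^6*3:
Both terms have the same exponent 6.
w^e*c + w^e*d = w^e*(c+d).
Result = w^6*(3+3) = w^6*6

w^6*6


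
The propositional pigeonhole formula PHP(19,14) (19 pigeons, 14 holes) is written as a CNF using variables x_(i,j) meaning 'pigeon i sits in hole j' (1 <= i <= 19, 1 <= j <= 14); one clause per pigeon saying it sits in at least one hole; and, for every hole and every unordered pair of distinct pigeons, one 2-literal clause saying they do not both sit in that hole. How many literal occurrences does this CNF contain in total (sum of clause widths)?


PHP(19,14): 19 pigeons, 14 holes, 19*14 = 266 variables.
- pigeon clauses: one per pigeon -> 19 clauses of width 14 -> 266 literals
- hole clauses: 14 holes * C(19,2) = 14 * 171 -> 2394 clauses of width 2 -> 4788 literals
Total literal occurrences = 266 + 4788 = 5054

5054


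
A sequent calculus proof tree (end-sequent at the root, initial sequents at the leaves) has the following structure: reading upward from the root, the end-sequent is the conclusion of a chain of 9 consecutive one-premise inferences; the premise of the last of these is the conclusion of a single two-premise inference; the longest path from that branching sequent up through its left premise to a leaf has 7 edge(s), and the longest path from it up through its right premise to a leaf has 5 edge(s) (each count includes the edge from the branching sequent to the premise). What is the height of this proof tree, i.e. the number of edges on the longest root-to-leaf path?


Longest path through the left premise: 7 edges (measured from the branching sequent)
Longest path through the right premise: 5 edges
Height of the subtree rooted at the branching sequent: max(7, 5) = 7
The branching sequent sits 9 edges above the root (the chain of one-premise inferences), so height = 7 + 9 = 16

16


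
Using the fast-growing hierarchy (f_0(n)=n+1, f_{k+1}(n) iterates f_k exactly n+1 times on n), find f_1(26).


f_1(26) = f_0^27(26)
f_0 adds 1 each time, applied 27 times.
f_1(26) = 26 + 27 = 53

53


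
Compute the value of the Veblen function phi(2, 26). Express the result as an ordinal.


phi(2, 26):
phi(2, beta) = zeta_beta (the beta-th zeta number, fixed point of epsilon).
phi(2, 26) = zeta_26

zeta_26


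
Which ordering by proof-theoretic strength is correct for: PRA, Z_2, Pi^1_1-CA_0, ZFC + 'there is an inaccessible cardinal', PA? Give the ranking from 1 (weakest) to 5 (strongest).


Ordering by consistency strength:
1. PRA
2. PA
3. Pi^1_1-CA_0
4. Z_2
5. ZFC + 'there is an inaccessible cardinal'


PRA=1, Z_2=4, Pi^1_1-CA_0=3, ZFC + 'there is an inaccessible cardinal'=5, PA=2


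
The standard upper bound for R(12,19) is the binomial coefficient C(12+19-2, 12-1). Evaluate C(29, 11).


R(12,19) <= C(12+19-2, 12-1) = C(29, 11)
C(29, 11) = 29! / (11! * 18!)
= 34597290

34597290


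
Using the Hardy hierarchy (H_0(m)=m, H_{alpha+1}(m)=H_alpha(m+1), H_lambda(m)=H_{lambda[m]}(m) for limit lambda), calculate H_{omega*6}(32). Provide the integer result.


H_{omega*6}(32):
For the Hardy hierarchy, H_{omega*k}(n) = 2^k * n.
2^6 = 64.
64 * 32 = 2048

2048


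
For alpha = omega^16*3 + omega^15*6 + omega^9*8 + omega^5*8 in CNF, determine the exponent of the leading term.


CNF: omega^16*3 + omega^15*6 + omega^9*8 + omega^5*8
The leading term is omega^16*3, which has exponent 16.

16


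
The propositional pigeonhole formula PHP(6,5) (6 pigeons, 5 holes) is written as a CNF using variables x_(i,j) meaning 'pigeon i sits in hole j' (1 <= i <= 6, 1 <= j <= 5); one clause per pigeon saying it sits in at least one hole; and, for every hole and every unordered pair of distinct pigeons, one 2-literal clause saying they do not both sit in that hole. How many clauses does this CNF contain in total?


PHP(6,5): 6 pigeons, 5 holes, 6*5 = 30 variables.
- pigeon clauses: one per pigeon -> 6 clauses
- hole clauses: 5 holes * C(6,2) = 5 * 15 -> 75 clauses
Total clauses = 6 + 75 = 81

81


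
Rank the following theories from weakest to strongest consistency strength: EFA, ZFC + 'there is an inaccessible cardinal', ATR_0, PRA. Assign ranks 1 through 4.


Ordering by consistency strength:
1. EFA
2. PRA
3. ATR_0
4. ZFC + 'there is an inaccessible cardinal'


EFA=1, ZFC + 'there is an inaccessible cardinal'=4, ATR_0=3, PRA=2


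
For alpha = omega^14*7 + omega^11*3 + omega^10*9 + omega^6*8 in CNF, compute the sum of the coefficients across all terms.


CNF: omega^14*7 + omega^11*3 + omega^10*9 + omega^6*8
Coefficients: 7 + 3 + 9 + 8 = 27

27


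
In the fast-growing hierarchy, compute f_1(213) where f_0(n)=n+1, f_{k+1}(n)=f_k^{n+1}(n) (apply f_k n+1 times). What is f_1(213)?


f_1(213) = f_0^214(213)
f_0 adds 1 each time, applied 214 times.
f_1(213) = 213 + 214 = 427

427


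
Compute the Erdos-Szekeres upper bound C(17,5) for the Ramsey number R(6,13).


R(6,13) <= C(6+13-2, 6-1) = C(17, 5)
C(17, 5) = 17! / (5! * 12!)
= 6188

6188


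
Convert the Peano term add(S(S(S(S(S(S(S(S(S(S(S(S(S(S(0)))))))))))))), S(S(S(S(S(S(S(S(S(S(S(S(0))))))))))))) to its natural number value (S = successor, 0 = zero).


add(S^14(0), S^12(0)):
S^14(0) = 14
S^12(0) = 12
14 + 12 = 26

26


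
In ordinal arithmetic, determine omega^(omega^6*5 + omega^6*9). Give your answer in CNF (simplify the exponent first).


omega^(omega^6*5 + omega^6*9):
Both terms of the exponent have the same exponent 6, so they merge: omega^6*5 + omega^6*9 = omega^6*(5+9) = omega^6*14.
omega raised to a CNF ordinal is a single CNF term: Result = omega^(omega^6*14)

omega^(omega^6*14)


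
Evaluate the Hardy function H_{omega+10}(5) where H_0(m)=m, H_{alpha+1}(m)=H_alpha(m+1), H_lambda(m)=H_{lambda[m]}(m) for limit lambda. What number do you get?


H_{omega+10}(5):
Unwind the 10 successor steps: H_{omega+10}(5) = H_omega(5+10) = H_omega(15).
H_omega(m) = H_m(m) = m + m = 2m.
Result = 2 * 15 = 30

30


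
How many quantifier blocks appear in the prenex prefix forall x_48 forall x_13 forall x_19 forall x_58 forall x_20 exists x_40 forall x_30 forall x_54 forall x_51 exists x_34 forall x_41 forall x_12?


Alternations = 4.
Blocks = alternations + 1 = 5

5


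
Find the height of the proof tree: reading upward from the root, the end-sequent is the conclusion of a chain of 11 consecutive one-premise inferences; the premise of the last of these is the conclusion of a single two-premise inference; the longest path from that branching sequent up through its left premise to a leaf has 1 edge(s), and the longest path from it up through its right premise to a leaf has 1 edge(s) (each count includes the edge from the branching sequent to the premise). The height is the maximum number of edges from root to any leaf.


Longest path through the left premise: 1 edges (measured from the branching sequent)
Longest path through the right premise: 1 edges
Height of the subtree rooted at the branching sequent: max(1, 1) = 1
The branching sequent sits 11 edges above the root (the chain of one-premise inferences), so height = 1 + 11 = 12

12


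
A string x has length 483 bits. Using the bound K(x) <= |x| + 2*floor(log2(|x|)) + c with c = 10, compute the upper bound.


floor(log2(483)) = 8
2 * 8 = 16
K(x) <= 483 + 16 + 10 = 509

509


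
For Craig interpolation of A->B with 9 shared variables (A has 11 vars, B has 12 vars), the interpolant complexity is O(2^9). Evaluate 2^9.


Shared atoms = 9
Craig interpolant size bound = 2^9
= 512

512


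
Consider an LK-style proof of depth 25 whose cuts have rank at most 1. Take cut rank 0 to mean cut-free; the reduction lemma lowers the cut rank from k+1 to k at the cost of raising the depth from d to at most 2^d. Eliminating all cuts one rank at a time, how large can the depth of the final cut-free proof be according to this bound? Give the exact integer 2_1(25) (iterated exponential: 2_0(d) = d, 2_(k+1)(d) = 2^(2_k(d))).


Each rank reduction sends depth d to at most 2^d; cut rank r needs r reductions.
2_0(25) = 25
2_1(25) = 2^25 = 33554432
Cut-free depth bound = 33554432

33554432


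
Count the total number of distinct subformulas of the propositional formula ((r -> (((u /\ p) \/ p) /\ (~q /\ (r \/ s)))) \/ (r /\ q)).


Formula: ((r -> (((u /\ p) \/ p) /\ (~q /\ (r \/ s)))) \/ (r /\ q))
Subformulas found:
  1. u
  2. q
  3. s
  4. r
  5. p
  6. ~q
  7. (r \/ s)
  8. (r /\ q)
  9. (u /\ p)
  10. ((u /\ p) \/ p)
  11. (~q /\ (r \/ s))
  12. (((u /\ p) \/ p) /\ (~q /\ (r \/ s)))
  13. (r -> (((u /\ p) \/ p) /\ (~q /\ (r \/ s))))
  14. ((r -> (((u /\ p) \/ p) /\ (~q /\ (r \/ s)))) \/ (r /\ q))
Total distinct subformulas = 14

14


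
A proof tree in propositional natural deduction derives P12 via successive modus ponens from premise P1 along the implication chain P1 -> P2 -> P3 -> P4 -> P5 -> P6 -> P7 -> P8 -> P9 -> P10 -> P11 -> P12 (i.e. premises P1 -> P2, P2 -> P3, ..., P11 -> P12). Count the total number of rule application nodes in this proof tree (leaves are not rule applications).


We have a chain: P1 -> P2 -> P3 -> P4 -> P5 -> P6 -> P7 -> P8 -> P9 -> P10 -> P11 -> P12.
Each modus ponens application produces the next variable.
The chain has 12 propositions, so 12-1 = 11 modus ponens steps.
Total inference nodes = 11

11


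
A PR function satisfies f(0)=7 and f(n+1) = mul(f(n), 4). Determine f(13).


f(0) = 7
f(1) = mul(f(0), 4) = mul(7, 4) = 28
f(2) = mul(f(1), 4) = mul(28, 4) = 112
f(3) = mul(f(2), 4) = mul(112, 4) = 448
f(4) = mul(f(3), 4) = mul(448, 4) = 1792
f(5) = mul(f(4), 4) = mul(1792, 4) = 7168
f(6) = mul(f(5), 4) = mul(7168, 4) = 28672
f(7) = mul(f(6), 4) = mul(28672, 4) = 114688
f(8) = mul(f(7), 4) = mul(114688, 4) = 458752
f(9) = mul(f(8), 4) = mul(458752, 4) = 1835008
f(10) = mul(f(9), 4) = mul(1835008, 4) = 7340032
f(11) = mul(f(10), 4) = mul(7340032, 4) = 29360128
f(12) = mul(f(11), 4) = mul(29360128, 4) = 117440512
f(13) = mul(f(12), 4) = mul(117440512, 4) = 469762048


469762048


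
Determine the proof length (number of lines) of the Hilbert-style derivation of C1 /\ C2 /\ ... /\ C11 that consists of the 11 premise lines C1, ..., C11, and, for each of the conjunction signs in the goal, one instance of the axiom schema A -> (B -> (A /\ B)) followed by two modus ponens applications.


Conjoining 11 premises:
- 11 premise lines
- the goal has 10 conjunction signs; each costs 1 axiom instance + 2 MP = 3 lines: 3 * 10 = 30
Total = 11 + 30 = 41 lines.

41


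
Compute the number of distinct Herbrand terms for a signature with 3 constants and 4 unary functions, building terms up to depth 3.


Herbrand terms by depth:
Depth 0: 3 constants
Depth 1: 12 new terms (running total: 15)
Depth 2: 48 new terms (running total: 63)
Depth 3: 192 new terms (running total: 255)
Total distinct ground terms = 255

255


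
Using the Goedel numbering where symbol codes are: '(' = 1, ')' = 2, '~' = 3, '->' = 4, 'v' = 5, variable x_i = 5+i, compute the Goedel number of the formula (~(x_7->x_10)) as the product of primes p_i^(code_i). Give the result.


Formula: (~(x_7->x_10))
Symbol codes: [1, 3, 1, 12, 4, 15, 2, 2]
Primes: [2, 3, 5, 7, 11, 13, 17, 19]
p_1^1 = 2^1 = 2
p_2^3 = 3^3 = 27
p_3^1 = 5^1 = 5
p_4^12 = 7^12 = 13841287201
p_5^4 = 11^4 = 14641
p_6^15 = 13^15 = 51185893014090757
p_7^2 = 17^2 = 289
p_8^2 = 19^2 = 361
Product = 292190649785175212919032895755249914710

292190649785175212919032895755249914710


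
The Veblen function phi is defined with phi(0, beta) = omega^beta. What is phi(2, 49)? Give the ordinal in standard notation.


phi(2, 49):
phi(2, beta) = zeta_beta (the beta-th zeta number, fixed point of epsilon).
phi(2, 49) = zeta_49

zeta_49


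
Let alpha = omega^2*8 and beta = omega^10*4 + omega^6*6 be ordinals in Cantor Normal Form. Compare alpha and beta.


Compare term by term from highest exponent:
alpha = omega^2*8
beta = omega^10*4 + omega^6*6
Term 1: alpha has omega^2*8, beta has omega^10*4
Term 2: alpha has omega^0*0, beta has omega^6*6
Result: alpha < beta

alpha < beta


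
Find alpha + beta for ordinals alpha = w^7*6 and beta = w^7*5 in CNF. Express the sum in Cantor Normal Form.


Ordinal addition w^7*6 + w^7*5:
Both terms have the same exponent 7.
w^e*c + w^e*d = w^e*(c+d).
Result = w^7*(6+5) = w^7*11

w^7*11


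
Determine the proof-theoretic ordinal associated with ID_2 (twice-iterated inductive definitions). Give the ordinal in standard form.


The proof-theoretic ordinal of ID_2 (twice-iterated inductive definitions) is a standard result in ordinal analysis.
This ordinal is the supremum of order types of primitive recursive well-orderings
that the theory can prove to be well-ordered.
For ID_2 (twice-iterated inductive definitions), the proof-theoretic ordinal is psi_0(epsilon_{Omega_2+1}).

psi_0(epsilon_{Omega_2+1})


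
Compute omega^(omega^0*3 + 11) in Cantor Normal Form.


omega^(omega^0*3 + 11):
omega^0 = 1, so the exponent is 3 + 11 = 14 (finite ordinal addition).
Result = omega^14, already a single CNF term.

omega^14


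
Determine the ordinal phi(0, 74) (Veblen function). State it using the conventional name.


phi(0, 74):
phi(0, beta) = omega^beta by definition.
phi(0, 74) = omega^74

omega^74


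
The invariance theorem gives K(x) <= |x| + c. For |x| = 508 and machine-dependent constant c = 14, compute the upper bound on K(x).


K(x) <= |x| + c = 508 + 14 = 522

522


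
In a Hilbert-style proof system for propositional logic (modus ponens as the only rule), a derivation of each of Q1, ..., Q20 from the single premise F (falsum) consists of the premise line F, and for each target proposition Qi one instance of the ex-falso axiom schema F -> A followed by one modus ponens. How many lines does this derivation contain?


Ex falso, line by line:
- 1 premise line (F)
- 20 targets, each needing 1 axiom instance (F -> Qi) + 1 MP = 2 lines: 2 * 20 = 40
Total = 1 + 40 = 41 lines.

41


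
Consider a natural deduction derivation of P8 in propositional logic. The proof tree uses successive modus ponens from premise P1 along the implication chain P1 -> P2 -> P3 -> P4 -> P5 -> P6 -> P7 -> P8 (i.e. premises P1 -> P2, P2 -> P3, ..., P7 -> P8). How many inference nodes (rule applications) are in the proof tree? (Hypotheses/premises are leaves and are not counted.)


We have a chain: P1 -> P2 -> P3 -> P4 -> P5 -> P6 -> P7 -> P8.
Each modus ponens application produces the next variable.
The chain has 8 propositions, so 8-1 = 7 modus ponens steps.
Total inference nodes = 7

7
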